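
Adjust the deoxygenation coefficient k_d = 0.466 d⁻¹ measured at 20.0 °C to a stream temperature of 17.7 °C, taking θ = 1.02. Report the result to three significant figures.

k_d(T₂) = k_d(T₁) · θ^(T₂−T₁) = 0.466 × 1.02^(17.7−20.0)
= 0.466 × 1.02^-2.30 = 0.466 × 0.9555 = 0.4453 d⁻¹.

k_d ≈ 0.445 d⁻¹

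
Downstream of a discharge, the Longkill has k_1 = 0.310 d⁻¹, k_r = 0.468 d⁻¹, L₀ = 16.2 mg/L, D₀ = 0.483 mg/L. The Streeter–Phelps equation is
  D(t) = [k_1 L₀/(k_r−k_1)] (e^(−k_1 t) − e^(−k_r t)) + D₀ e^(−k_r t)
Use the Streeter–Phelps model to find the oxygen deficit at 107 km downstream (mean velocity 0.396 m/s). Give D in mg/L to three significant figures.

Travel time t = x/v = 107 km / (0.396 m/s) = 107000 m / 0.396 m/s = 270200 s = 3.127 d.
k_1 L₀/(k_r−k_1) = 0.310×16.2/(0.468−0.310) = 5.022/0.1580 = 31.78 mg/L.
e^(−k_1 t) = e^(−0.310×3.127) = 0.3793; e^(−k_r t) = e^(−0.468×3.127) = 0.2314.
D = 31.78 × (0.3793 − 0.2314) + 0.483 × 0.2314 = 4.700 + 0.1118 = 4.812 mg/L.

D ≈ 4.81 mg/L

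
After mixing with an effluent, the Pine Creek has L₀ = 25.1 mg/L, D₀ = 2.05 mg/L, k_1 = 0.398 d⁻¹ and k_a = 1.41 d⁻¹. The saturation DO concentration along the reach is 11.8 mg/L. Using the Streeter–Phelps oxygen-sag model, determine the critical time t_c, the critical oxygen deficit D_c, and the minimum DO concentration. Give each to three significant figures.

t_c ≈ 1.02 d; D_c ≈ 4.72 mg/L; min DO ≈ 7.08 mg/L

t_c = [1/(k_a−k_1)] ln[(k_a/k_1)(1 − D₀(k_a−k_1)/(k_1 L₀))]
= [1/(1.41−0.398)] ln[(1.41/0.398)(1 − 2.05×1.012/(0.398×25.1))]
= (1/1.012) ln[3.543 × 0.7923] = 0.9881 × ln(2.807) = 0.9881 × 1.032 = 1.020 d.
D_c = (k_1/k_a) L₀ e^(−k_1 t_c) = (0.398/1.41) × 25.1 × e^(−0.398×1.020) = 0.2823 × 25.1 × 0.6664 = 4.721 mg/L.
Minimum DO = C_s − D_c = 11.8 − 4.721 = 7.079 mg/L.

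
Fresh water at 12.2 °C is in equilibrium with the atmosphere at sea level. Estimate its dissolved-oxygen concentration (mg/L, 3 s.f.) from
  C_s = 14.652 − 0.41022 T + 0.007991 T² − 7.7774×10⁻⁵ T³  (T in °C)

C_s = 14.652 − 0.41022×12.2 + 0.007991×12.2² − 7.7774×10⁻⁵×12.2³ = 10.70 mg/L.

C_s ≈ 10.7 mg/L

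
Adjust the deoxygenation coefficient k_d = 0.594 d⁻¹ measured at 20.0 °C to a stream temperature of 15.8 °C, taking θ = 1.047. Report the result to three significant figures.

k_d(T₂) = k_d(T₁) · θ^(T₂−T₁) = 0.594 × 1.047^(15.8−20.0)
= 0.594 × 1.047^-4.20 = 0.594 × 0.8246 = 0.4898 d⁻¹.

k_d ≈ 0.490 d⁻¹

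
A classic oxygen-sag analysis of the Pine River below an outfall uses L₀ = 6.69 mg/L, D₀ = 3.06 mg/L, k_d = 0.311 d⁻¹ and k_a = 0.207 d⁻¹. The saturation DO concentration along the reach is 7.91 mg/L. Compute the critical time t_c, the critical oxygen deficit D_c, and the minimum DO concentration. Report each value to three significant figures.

t_c ≈ 2.55 d; D_c ≈ 4.55 mg/L; min DO ≈ 3.36 mg/L

At the critical point dD/dt = 0, so k_d L₀ e^(−k_d t) = k_a D. Substituting D(t) from the Streeter–Phelps equation and solving for t gives
t_c = ln[(k_a/k_d)(1 − D₀(k_a−k_d)/(k_d L₀))] / (k_a−k_d).
Here k_a−k_d = -0.1040 d⁻¹ and 1 − D₀(k_a−k_d)/(k_d L₀) = 1 − 3.06×-0.1040/(0.311×6.69) = 1.153, so
t_c = ln(0.6656 × 1.153) / -0.1040 = -0.2647 / -0.1040 = 2.546 d.
D_c = (k_d/k_a) L₀ e^(−k_d t_c) = (0.311/0.207) × 6.69 × e^(−0.311×2.546) = 1.502 × 6.69 × 0.4531 = 4.554 mg/L.
Minimum DO = C_s − D_c = 7.91 − 4.554 = 3.356 mg/L.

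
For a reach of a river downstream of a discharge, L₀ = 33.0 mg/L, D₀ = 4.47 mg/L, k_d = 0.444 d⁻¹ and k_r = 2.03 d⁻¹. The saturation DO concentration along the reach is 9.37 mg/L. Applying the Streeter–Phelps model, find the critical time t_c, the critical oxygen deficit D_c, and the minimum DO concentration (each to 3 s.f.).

t_c ≈ 0.541 d; D_c ≈ 5.68 mg/L; min DO ≈ 3.69 mg/L

t_c = [1/(k_r−k_d)] ln[(k_r/k_d)(1 − D₀(k_r−k_d)/(k_d L₀))]
= [1/(2.03−0.444)] ln[(2.03/0.444)(1 − 4.47×1.586/(0.444×33.0))]
= (1/1.586) ln[4.572 × 0.5161] = 0.6305 × ln(2.360) = 0.6305 × 0.8586 = 0.5414 d.
L(t_c) = L₀ e^(−k_d t_c) = 33.0 × 0.7863 = 25.95 mg/L, and at the critical point k_r D_c = k_d L, so D_c = (0.444/2.03) × 25.95 = 5.676 mg/L.
Minimum DO = C_s − D_c = 9.37 − 5.676 = 3.694 mg/L.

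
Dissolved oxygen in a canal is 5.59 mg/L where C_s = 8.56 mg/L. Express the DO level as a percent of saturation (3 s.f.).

65.3 % saturation

% saturation = C/C_s × 100 = 5.59/8.56 × 100 = 65.3 %.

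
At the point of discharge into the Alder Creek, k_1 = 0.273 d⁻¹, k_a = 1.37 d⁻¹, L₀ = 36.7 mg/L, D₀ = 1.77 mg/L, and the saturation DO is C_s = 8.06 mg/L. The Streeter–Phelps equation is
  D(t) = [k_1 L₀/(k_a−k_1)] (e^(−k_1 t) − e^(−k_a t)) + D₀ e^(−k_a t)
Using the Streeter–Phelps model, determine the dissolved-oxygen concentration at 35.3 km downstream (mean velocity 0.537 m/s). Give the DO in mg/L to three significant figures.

DO ≈ 3.24 mg/L

Travel time t = x/v = 35.3 km / (0.537 m/s) = 35300 m / 0.537 m/s = 65740 s = 0.7608 d.
k_1 L₀/(k_a−k_1) = 0.273×36.7/(1.37−0.273) = 10.02/1.097 = 9.133 mg/L.
e^(−k_1 t) = e^(−0.273×0.7608) = 0.8124; e^(−k_a t) = e^(−1.37×0.7608) = 0.3526.
D = 9.133 × (0.8124 − 0.3526) + 1.77 × 0.3526 = 4.200 + 0.6242 = 4.824 mg/L.
DO = C_s − D = 8.06 − 4.824 = 3.236 mg/L.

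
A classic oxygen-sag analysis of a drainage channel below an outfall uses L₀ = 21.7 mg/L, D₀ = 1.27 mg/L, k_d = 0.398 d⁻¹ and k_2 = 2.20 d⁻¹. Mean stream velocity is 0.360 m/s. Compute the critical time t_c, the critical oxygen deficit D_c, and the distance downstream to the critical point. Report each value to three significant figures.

t_c ≈ 0.778 d; D_c ≈ 2.88 mg/L; x_c ≈ 24.2 km

With k_2/k_d = 5.528 and 1 − D₀(k_2−k_d)/(k_d L₀) = 0.7350,
t_c = ln(5.528 × 0.7350) / (2.20 − 0.398) = ln(4.063) / 1.802 = 1.402/1.802 = 0.7780 d.
D_c = (k_d/k_2) L₀ e^(−k_d t_c) = (0.398/2.20) × 21.7 × e^(−0.398×0.7780) = 0.1809 × 21.7 × 0.7337 = 2.880 mg/L.
x_c = v t_c = 0.360 m/s × 0.7780 d × 86400 s/d = 24200 m ≈ 24.2 km.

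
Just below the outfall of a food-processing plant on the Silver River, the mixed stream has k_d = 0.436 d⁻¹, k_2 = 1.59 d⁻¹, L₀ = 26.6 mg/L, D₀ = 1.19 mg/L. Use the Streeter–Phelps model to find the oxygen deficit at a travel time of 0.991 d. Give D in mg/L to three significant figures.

k_d L₀/(k_2−k_d) = 0.436×26.6/(1.59−0.436) = 11.60/1.154 = 10.05 mg/L.
e^(−k_d t) = e^(−0.436×0.9910) = 0.6492; e^(−k_2 t) = e^(−1.59×0.9910) = 0.2069.
D = 10.05 × (0.6492 − 0.2069) + 1.19 × 0.2069 = 4.445 + 0.2462 = 4.691 mg/L.

D ≈ 4.69 mg/L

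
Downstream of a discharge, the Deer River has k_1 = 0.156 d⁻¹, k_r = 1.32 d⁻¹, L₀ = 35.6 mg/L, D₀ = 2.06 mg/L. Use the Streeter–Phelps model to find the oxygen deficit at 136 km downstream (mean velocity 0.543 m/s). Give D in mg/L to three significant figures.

Travel time t = x/v = 136 km / (0.543 m/s) = 136000 m / 0.543 m/s = 250500 s = 2.899 d.
k_1 L₀/(k_r−k_1) = 0.156×35.6/(1.32−0.156) = 5.554/1.164 = 4.771 mg/L.
e^(−k_1 t) = e^(−0.156×2.899) = 0.6362; e^(−k_r t) = e^(−1.32×2.899) = 0.02179.
D = 4.771 × (0.6362 − 0.02179) + 2.06 × 0.02179 = 2.932 + 0.04488 = 2.976 mg/L.

D ≈ 2.98 mg/L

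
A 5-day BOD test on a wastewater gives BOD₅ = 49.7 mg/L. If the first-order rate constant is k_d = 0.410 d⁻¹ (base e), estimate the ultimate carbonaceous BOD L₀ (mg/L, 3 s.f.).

L₀ ≈ 57.0 mg/L

BOD₅ = L₀(1 − e^(−5k_d)) ⇒ L₀ = BOD₅ / (1 − e^(−5×0.410))
= 49.7 / (1 − 0.1287) = 49.7 / 0.8713 = 57.04 mg/L.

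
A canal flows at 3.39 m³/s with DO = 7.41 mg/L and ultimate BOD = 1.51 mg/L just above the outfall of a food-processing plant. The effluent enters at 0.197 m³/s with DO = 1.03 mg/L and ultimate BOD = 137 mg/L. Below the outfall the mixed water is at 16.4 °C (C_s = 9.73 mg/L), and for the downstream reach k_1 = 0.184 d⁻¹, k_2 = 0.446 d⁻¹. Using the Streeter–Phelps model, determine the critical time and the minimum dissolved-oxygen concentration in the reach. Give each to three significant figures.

t_c ≈ 1.27 d; minimum DO ≈ 6.81 mg/L

Mixed DO = (3.39×7.41 + 0.197×1.03)/(3.39+0.197) = 25.32/3.587 = 7.060 mg/L.
Mixed L₀ = (3.39×1.51 + 0.197×137)/(3.587) = 32.11/3.587 = 8.951 mg/L.
Initial deficit D₀ = C_s − DO₀ = 9.73 − 7.060 = 2.670 mg/L.
t_c = (1/0.2620) ln[(0.446/0.184)(1 − 2.670×0.2620/(0.184×8.951))] = 3.817 × ln(1.394) = 1.269 d.
D_c = (0.184/0.446) × 8.951 × e^(−0.184×1.269) = 0.4126 × 8.951 × 0.7918 = 2.924 mg/L.
Minimum DO = 9.73 − 2.924 = 6.806 mg/L.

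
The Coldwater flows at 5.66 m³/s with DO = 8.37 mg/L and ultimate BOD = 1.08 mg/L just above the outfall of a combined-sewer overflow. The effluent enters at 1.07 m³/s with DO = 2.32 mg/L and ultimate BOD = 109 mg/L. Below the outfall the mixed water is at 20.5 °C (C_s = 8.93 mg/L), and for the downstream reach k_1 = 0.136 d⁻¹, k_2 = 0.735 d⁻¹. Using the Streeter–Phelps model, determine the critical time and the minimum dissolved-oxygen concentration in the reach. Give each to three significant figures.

t_c ≈ 2.05 d; minimum DO ≈ 6.38 mg/L

Mixed DO = (5.66×8.37 + 1.07×2.32)/(5.66+1.07) = 49.86/6.730 = 7.408 mg/L.
Mixed L₀ = (5.66×1.08 + 1.07×109)/(6.730) = 122.7/6.730 = 18.24 mg/L.
Initial deficit D₀ = C_s − DO₀ = 8.93 − 7.408 = 1.522 mg/L.
t_c = (1/0.5990) ln[(0.735/0.136)(1 − 1.522×0.5990/(0.136×18.24))] = 1.669 × ln(3.418) = 2.052 d.
D_c = (0.136/0.735) × 18.24 × e^(−0.136×2.052) = 0.1850 × 18.24 × 0.7565 = 2.553 mg/L.
Minimum DO = 8.93 − 2.553 = 6.377 mg/L.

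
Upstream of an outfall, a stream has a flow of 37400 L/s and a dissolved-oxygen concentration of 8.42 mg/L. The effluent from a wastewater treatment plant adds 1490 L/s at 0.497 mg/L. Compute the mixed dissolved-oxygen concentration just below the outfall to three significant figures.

8.12 mg/L

Flow-weighted mixing: C = (Q_r C_r + Q_w C_w)/(Q_r + Q_w)
= (37400×8.42 + 1490×0.497)/(37400 + 1490) = 315600/38890 = 8.116 mg/L.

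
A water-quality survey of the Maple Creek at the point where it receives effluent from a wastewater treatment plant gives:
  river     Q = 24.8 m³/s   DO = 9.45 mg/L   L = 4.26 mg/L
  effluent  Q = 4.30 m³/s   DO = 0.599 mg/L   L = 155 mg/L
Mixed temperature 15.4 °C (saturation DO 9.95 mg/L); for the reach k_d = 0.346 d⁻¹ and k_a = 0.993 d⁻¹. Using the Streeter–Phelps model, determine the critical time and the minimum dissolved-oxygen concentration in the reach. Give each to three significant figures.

t_c ≈ 1.42 d; minimum DO ≈ 4.29 mg/L

Mixed DO = (24.8×9.45 + 4.30×0.599)/(24.8+4.30) = 236.9/29.10 = 8.142 mg/L.
Mixed L₀ = (24.8×4.26 + 4.30×155)/(29.10) = 772.1/29.10 = 26.53 mg/L.
Initial deficit D₀ = C_s − DO₀ = 9.95 − 8.142 = 1.808 mg/L.
t_c = (1/0.6470) ln[(0.993/0.346)(1 − 1.808×0.6470/(0.346×26.53))] = 1.546 × ln(2.504) = 1.419 d.
D_c = (0.346/0.993) × 26.53 × e^(−0.346×1.419) = 0.3484 × 26.53 × 0.6121 = 5.659 mg/L.
Minimum DO = 9.95 − 5.659 = 4.291 mg/L.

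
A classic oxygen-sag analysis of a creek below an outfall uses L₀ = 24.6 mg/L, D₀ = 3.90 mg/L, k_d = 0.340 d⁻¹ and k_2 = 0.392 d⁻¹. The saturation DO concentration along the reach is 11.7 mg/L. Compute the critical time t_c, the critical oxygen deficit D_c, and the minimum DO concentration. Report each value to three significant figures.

t_c ≈ 2.26 d; D_c ≈ 9.88 mg/L; min DO ≈ 1.82 mg/L

With k_2/k_d = 1.153 and 1 − D₀(k_2−k_d)/(k_d L₀) = 0.9758,
t_c = ln(1.153 × 0.9758) / (0.392 − 0.340) = ln(1.125) / 0.05200 = 0.1178/0.05200 = 2.265 d.
L(t_c) = L₀ e^(−k_d t_c) = 24.6 × 0.4630 = 11.39 mg/L, and at the critical point k_2 D_c = k_d L, so D_c = (0.340/0.392) × 11.39 = 9.879 mg/L.
Minimum DO = C_s − D_c = 11.7 − 9.879 = 1.821 mg/L.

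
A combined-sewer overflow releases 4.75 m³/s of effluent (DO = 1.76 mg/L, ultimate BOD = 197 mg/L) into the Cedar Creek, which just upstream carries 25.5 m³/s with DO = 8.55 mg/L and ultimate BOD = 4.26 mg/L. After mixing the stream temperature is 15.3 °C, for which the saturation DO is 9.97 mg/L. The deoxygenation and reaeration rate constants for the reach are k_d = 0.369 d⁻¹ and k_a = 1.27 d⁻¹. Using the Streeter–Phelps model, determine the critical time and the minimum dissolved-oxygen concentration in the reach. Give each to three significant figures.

Mixed DO = (25.5×8.55 + 4.75×1.76)/(25.5+4.75) = 226.4/30.25 = 7.484 mg/L.
Mixed L₀ = (25.5×4.26 + 4.75×197)/(30.25) = 1044/30.25 = 34.52 mg/L.
Initial deficit D₀ = C_s − DO₀ = 9.97 − 7.484 = 2.486 mg/L.
t_c = (1/0.9010) ln[(1.27/0.369)(1 − 2.486×0.9010/(0.369×34.52))] = 1.110 × ln(2.837) = 1.157 d.
D_c = (0.369/1.27) × 34.52 × e^(−0.369×1.157) = 0.2906 × 34.52 × 0.6525 = 6.545 mg/L.
Minimum DO = 9.97 − 6.545 = 3.425 mg/L.

t_c ≈ 1.16 d; minimum DO ≈ 3.42 mg/L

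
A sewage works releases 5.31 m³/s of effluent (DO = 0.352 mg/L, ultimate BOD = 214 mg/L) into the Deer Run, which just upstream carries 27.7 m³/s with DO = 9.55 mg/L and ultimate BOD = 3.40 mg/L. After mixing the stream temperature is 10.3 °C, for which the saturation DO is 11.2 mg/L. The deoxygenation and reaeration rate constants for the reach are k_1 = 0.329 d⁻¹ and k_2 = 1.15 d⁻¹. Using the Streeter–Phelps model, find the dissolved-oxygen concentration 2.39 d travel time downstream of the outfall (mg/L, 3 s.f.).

Mixed DO = (27.7×9.55 + 5.31×0.352)/(27.7+5.31) = 266.4/33.01 = 8.070 mg/L.
Mixed L₀ = (27.7×3.40 + 5.31×214)/(33.01) = 1231/33.01 = 37.28 mg/L.
Initial deficit D₀ = C_s − DO₀ = 11.2 − 8.070 = 3.130 mg/L.
D(2.39) = [0.329×37.28/(1.15−0.329)](e^(−0.329×2.39) − e^(−1.15×2.39)) + 3.130 e^(−1.15×2.39)
= 14.94 × (0.4555 − 0.06402) + 3.130 × 0.06402 = 6.049 mg/L.
DO = 11.2 − 6.049 = 5.151 mg/L.

DO ≈ 5.15 mg/L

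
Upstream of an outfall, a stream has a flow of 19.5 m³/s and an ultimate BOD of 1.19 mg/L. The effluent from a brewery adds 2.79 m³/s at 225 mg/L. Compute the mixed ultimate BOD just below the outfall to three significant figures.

29.2 mg/L

Flow-weighted mixing: C = (Q_r C_r + Q_w C_w)/(Q_r + Q_w)
= (19.5×1.19 + 2.79×225)/(19.5 + 2.79) = 651.0/22.29 = 29.20 mg/L.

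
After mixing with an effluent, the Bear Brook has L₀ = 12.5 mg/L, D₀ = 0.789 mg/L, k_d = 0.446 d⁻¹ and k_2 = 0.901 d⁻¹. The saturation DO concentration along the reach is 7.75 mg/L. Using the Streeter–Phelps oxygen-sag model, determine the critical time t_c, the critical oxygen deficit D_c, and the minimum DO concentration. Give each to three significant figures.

With k_2/k_d = 2.020 and 1 − D₀(k_2−k_d)/(k_d L₀) = 0.9356,
t_c = ln(2.020 × 0.9356) / (0.901 − 0.446) = ln(1.890) / 0.4550 = 0.6366/0.4550 = 1.399 d.
L(t_c) = L₀ e^(−k_d t_c) = 12.5 × 0.5358 = 6.697 mg/L, and at the critical point k_2 D_c = k_d L, so D_c = (0.446/0.901) × 6.697 = 3.315 mg/L.
Minimum DO = C_s − D_c = 7.75 − 3.315 = 4.435 mg/L.

t_c ≈ 1.40 d; D_c ≈ 3.32 mg/L; min DO ≈ 4.43 mg/L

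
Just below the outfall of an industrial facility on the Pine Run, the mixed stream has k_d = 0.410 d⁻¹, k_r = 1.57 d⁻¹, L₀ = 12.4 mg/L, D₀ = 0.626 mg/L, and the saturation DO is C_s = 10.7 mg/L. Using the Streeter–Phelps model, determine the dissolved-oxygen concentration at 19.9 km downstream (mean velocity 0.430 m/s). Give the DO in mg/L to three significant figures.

DO ≈ 8.80 mg/L

Travel time t = x/v = 19.9 km / (0.430 m/s) = 19900 m / 0.430 m/s = 46280 s = 0.5356 d.
k_d L₀/(k_r−k_d) = 0.410×12.4/(1.57−0.410) = 5.084/1.160 = 4.383 mg/L.
e^(−k_d t) = e^(−0.410×0.5356) = 0.8028; e^(−k_r t) = e^(−1.57×0.5356) = 0.4313.
D = 4.383 × (0.8028 − 0.4313) + 0.626 × 0.4313 = 1.628 + 0.2700 = 1.898 mg/L.
DO = C_s − D = 10.7 − 1.898 = 8.802 mg/L.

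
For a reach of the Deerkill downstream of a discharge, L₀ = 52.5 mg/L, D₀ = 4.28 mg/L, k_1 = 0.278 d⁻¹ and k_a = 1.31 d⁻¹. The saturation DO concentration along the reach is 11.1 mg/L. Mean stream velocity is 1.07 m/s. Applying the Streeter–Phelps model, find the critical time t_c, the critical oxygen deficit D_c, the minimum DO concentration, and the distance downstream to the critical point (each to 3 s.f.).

t_c ≈ 1.15 d; D_c ≈ 8.09 mg/L; min DO ≈ 3.01 mg/L; x_c ≈ 107 km

With k_a/k_1 = 4.712 and 1 − D₀(k_a−k_1)/(k_1 L₀) = 0.6974,
t_c = ln(4.712 × 0.6974) / (1.31 − 0.278) = ln(3.286) / 1.032 = 1.190/1.032 = 1.153 d.
L(t_c) = L₀ e^(−k_1 t_c) = 52.5 × 0.7258 = 38.10 mg/L, and at the critical point k_a D_c = k_1 L, so D_c = (0.278/1.31) × 38.10 = 8.086 mg/L.
Minimum DO = C_s − D_c = 11.1 − 8.086 = 3.014 mg/L.
x_c = v t_c = 1.07 m/s × 1.153 d × 86400 s/d = 106600 m ≈ 107 km.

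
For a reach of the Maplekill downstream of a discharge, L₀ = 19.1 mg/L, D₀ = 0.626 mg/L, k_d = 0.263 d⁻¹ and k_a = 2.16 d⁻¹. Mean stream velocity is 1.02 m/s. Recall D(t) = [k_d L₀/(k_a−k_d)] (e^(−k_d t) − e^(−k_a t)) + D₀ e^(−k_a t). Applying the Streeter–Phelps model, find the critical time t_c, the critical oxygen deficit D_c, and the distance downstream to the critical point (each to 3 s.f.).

At the critical point dD/dt = 0, so k_d L₀ e^(−k_d t) = k_a D. Substituting D(t) from the Streeter–Phelps equation and solving for t gives
t_c = ln[(k_a/k_d)(1 − D₀(k_a−k_d)/(k_d L₀))] / (k_a−k_d).
Here k_a−k_d = 1.897 d⁻¹ and 1 − D₀(k_a−k_d)/(k_d L₀) = 1 − 0.626×1.897/(0.263×19.1) = 0.7636, so
t_c = ln(8.213 × 0.7636) / 1.897 = 1.836 / 1.897 = 0.9678 d.
L(t_c) = L₀ e^(−k_d t_c) = 19.1 × 0.7753 = 14.81 mg/L, and at the critical point k_a D_c = k_d L, so D_c = (0.263/2.16) × 14.81 = 1.803 mg/L.
x_c = v t_c = 1.02 m/s × 0.9678 d × 86400 s/d = 85290 m ≈ 85.3 km.

t_c ≈ 0.968 d; D_c ≈ 1.80 mg/L; x_c ≈ 85.3 km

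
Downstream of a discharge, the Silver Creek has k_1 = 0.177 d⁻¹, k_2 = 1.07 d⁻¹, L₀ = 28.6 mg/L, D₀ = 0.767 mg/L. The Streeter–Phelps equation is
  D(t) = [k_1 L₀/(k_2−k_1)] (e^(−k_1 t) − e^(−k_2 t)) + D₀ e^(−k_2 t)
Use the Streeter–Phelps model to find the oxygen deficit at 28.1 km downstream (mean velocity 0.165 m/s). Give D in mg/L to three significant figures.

Travel time t = x/v = 28.1 km / (0.165 m/s) = 28100 m / 0.165 m/s = 170300 s = 1.971 d.
k_1 L₀/(k_2−k_1) = 0.177×28.6/(1.07−0.177) = 5.062/0.8930 = 5.669 mg/L.
e^(−k_1 t) = e^(−0.177×1.971) = 0.7055; e^(−k_2 t) = e^(−1.07×1.971) = 0.1213.
D = 5.669 × (0.7055 − 0.1213) + 0.767 × 0.1213 = 3.311 + 0.09308 = 3.404 mg/L.

D ≈ 3.40 mg/L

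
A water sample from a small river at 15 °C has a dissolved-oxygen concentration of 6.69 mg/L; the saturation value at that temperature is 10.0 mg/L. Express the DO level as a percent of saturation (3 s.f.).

% saturation = C/C_s × 100 = 6.69/10.0 × 100 = 66.9 %.

66.9 % saturation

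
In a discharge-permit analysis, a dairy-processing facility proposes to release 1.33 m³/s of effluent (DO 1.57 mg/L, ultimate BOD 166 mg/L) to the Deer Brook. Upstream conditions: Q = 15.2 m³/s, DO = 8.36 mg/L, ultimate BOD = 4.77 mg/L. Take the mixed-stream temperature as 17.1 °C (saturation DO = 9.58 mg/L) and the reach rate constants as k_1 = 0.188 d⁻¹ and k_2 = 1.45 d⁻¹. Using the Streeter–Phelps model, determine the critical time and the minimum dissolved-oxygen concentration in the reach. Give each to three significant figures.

t_c ≈ 0.744 d; minimum DO ≈ 7.58 mg/L

Mixed DO = (15.2×8.36 + 1.33×1.57)/(15.2+1.33) = 129.2/16.53 = 7.814 mg/L.
Mixed L₀ = (15.2×4.77 + 1.33×166)/(16.53) = 293.3/16.53 = 17.74 mg/L.
Initial deficit D₀ = C_s − DO₀ = 9.58 − 7.814 = 1.766 mg/L.
t_c = (1/1.262) ln[(1.45/0.188)(1 − 1.766×1.262/(0.188×17.74))] = 0.7924 × ln(2.559) = 0.7444 d.
D_c = (0.188/1.45) × 17.74 × e^(−0.188×0.7444) = 0.1297 × 17.74 × 0.8694 = 2.000 mg/L.
Minimum DO = 9.58 − 2.000 = 7.580 mg/L.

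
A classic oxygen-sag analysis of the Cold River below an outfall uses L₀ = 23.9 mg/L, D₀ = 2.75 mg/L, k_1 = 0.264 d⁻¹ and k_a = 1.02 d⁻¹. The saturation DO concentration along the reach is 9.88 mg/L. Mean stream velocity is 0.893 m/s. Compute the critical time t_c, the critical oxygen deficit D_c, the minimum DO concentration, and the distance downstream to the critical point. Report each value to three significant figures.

t_c ≈ 1.26 d; D_c ≈ 4.44 mg/L; min DO ≈ 5.44 mg/L; x_c ≈ 97.1 km

t_c = [1/(k_a−k_1)] ln[(k_a/k_1)(1 − D₀(k_a−k_1)/(k_1 L₀))]
= [1/(1.02−0.264)] ln[(1.02/0.264)(1 − 2.75×0.7560/(0.264×23.9))]
= (1/0.7560) ln[3.864 × 0.6705] = 1.323 × ln(2.591) = 1.323 × 0.9519 = 1.259 d.
L(t_c) = L₀ e^(−k_1 t_c) = 23.9 × 0.7172 = 17.14 mg/L, and at the critical point k_a D_c = k_1 L, so D_c = (0.264/1.02) × 17.14 = 4.437 mg/L.
Minimum DO = C_s − D_c = 9.88 − 4.437 = 5.443 mg/L.
x_c = v t_c = 0.893 m/s × 1.259 d × 86400 s/d = 97150 m ≈ 97.1 km.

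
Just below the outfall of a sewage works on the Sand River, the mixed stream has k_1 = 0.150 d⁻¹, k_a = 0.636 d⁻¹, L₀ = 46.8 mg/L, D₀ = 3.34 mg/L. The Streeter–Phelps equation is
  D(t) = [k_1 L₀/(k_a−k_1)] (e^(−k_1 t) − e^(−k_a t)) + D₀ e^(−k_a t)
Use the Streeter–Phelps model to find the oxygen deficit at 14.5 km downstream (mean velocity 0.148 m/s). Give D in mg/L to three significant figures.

Travel time t = x/v = 14.5 km / (0.148 m/s) = 14500 m / 0.148 m/s = 97970 s = 1.134 d.
k_1 L₀/(k_a−k_1) = 0.150×46.8/(0.636−0.150) = 7.020/0.4860 = 14.44 mg/L.
e^(−k_1 t) = e^(−0.150×1.134) = 0.8436; e^(−k_a t) = e^(−0.636×1.134) = 0.4862.
D = 14.44 × (0.8436 − 0.4862) + 3.34 × 0.4862 = 5.163 + 1.624 = 6.786 mg/L.

D ≈ 6.79 mg/L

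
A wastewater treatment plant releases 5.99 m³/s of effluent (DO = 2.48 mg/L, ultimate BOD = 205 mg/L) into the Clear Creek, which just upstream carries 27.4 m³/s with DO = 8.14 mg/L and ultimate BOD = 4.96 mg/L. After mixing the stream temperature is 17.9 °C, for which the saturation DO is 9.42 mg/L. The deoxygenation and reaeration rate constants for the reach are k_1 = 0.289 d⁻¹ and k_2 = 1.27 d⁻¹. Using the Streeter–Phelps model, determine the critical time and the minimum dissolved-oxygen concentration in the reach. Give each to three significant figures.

Mixed DO = (27.4×8.14 + 5.99×2.48)/(27.4+5.99) = 237.9/33.39 = 7.125 mg/L.
Mixed L₀ = (27.4×4.96 + 5.99×205)/(33.39) = 1364/33.39 = 40.85 mg/L.
Initial deficit D₀ = C_s − DO₀ = 9.42 − 7.125 = 2.295 mg/L.
t_c = (1/0.9810) ln[(1.27/0.289)(1 − 2.295×0.9810/(0.289×40.85))] = 1.019 × ln(3.556) = 1.293 d.
D_c = (0.289/1.27) × 40.85 × e^(−0.289×1.293) = 0.2276 × 40.85 × 0.6881 = 6.396 mg/L.
Minimum DO = 9.42 − 6.396 = 3.024 mg/L.

t_c ≈ 1.29 d; minimum DO ≈ 3.02 mg/L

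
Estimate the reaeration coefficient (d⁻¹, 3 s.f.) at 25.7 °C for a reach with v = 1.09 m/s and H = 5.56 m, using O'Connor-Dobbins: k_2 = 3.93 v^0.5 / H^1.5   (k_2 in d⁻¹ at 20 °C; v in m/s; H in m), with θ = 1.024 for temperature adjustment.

k_2 ≈ 0.358 d⁻¹

k_2(20) = 3.93 × 1.09^0.5 / 5.56^1.5 = 3.93 × 1.044 / 13.11 = 0.3130 d⁻¹.
k_2(25.7) = 0.3130 × 1.024^(25.7−20) = 0.3130 × 1.145 = 0.3583 d⁻¹.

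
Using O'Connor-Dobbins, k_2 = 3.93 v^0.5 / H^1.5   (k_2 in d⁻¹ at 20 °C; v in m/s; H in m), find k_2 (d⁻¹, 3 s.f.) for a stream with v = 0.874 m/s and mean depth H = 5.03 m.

k_2 ≈ 0.326 d⁻¹

k_2 = 3.93 × 0.874^0.5 / 5.03^1.5 = 3.93 × 0.9349 / 11.28 = 0.3257 d⁻¹.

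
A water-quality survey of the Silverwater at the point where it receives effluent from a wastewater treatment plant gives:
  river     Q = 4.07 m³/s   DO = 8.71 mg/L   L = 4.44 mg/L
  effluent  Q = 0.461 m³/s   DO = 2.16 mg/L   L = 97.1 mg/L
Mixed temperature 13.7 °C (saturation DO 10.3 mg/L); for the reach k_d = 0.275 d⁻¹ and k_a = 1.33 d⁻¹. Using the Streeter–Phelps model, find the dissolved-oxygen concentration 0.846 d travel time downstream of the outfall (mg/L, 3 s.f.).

Mixed DO = (4.07×8.71 + 0.461×2.16)/(4.07+0.461) = 36.45/4.531 = 8.044 mg/L.
Mixed L₀ = (4.07×4.44 + 0.461×97.1)/(4.531) = 62.83/4.531 = 13.87 mg/L.
Initial deficit D₀ = C_s − DO₀ = 10.3 − 8.044 = 2.256 mg/L.
D(0.846) = [0.275×13.87/(1.33−0.275)](e^(−0.275×0.846) − e^(−1.33×0.846)) + 2.256 e^(−1.33×0.846)
= 3.615 × (0.7924 − 0.3246) + 2.256 × 0.3246 = 2.424 mg/L.
DO = 10.3 − 2.424 = 7.876 mg/L.

DO ≈ 7.88 mg/L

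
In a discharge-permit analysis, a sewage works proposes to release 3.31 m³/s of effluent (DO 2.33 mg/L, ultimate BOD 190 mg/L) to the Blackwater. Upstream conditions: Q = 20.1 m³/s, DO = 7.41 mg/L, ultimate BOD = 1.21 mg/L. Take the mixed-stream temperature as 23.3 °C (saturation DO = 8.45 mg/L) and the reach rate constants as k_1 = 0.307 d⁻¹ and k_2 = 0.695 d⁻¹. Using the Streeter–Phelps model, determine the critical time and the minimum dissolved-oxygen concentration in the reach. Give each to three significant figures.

Mixed DO = (20.1×7.41 + 3.31×2.33)/(20.1+3.31) = 156.7/23.41 = 6.692 mg/L.
Mixed L₀ = (20.1×1.21 + 3.31×190)/(23.41) = 653.2/23.41 = 27.90 mg/L.
Initial deficit D₀ = C_s − DO₀ = 8.45 − 6.692 = 1.758 mg/L.
t_c = (1/0.3880) ln[(0.695/0.307)(1 − 1.758×0.3880/(0.307×27.90))] = 2.577 × ln(2.084) = 1.892 d.
D_c = (0.307/0.695) × 27.90 × e^(−0.307×1.892) = 0.4417 × 27.90 × 0.5594 = 6.895 mg/L.
Minimum DO = 8.45 − 6.895 = 1.555 mg/L.

t_c ≈ 1.89 d; minimum DO ≈ 1.55 mg/L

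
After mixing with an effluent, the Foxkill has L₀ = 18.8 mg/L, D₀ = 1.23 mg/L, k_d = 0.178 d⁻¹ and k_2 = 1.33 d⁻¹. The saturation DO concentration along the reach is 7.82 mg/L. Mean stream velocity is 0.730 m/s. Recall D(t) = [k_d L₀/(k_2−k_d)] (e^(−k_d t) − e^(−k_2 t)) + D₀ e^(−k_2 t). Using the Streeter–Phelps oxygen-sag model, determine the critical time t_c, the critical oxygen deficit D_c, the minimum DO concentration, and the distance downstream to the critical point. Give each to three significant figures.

At the critical point dD/dt = 0, so k_d L₀ e^(−k_d t) = k_2 D. Substituting D(t) from the Streeter–Phelps equation and solving for t gives
t_c = ln[(k_2/k_d)(1 − D₀(k_2−k_d)/(k_d L₀))] / (k_2−k_d).
Here k_2−k_d = 1.152 d⁻¹ and 1 − D₀(k_2−k_d)/(k_d L₀) = 1 − 1.23×1.152/(0.178×18.8) = 0.5766, so
t_c = ln(7.472 × 0.5766) / 1.152 = 1.460 / 1.152 = 1.268 d.
D_c = (k_d/k_2) L₀ e^(−k_d t_c) = (0.178/1.33) × 18.8 × e^(−0.178×1.268) = 0.1338 × 18.8 × 0.7980 = 2.008 mg/L.
Minimum DO = C_s − D_c = 7.82 − 2.008 = 5.812 mg/L.
x_c = v t_c = 0.730 m/s × 1.268 d × 86400 s/d = 79960 m ≈ 80.0 km.

t_c ≈ 1.27 d; D_c ≈ 2.01 mg/L; min DO ≈ 5.81 mg/L; x_c ≈ 80.0 km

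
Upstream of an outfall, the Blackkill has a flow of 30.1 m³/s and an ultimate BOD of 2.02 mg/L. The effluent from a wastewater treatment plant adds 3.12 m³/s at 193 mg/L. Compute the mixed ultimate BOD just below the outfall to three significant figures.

Flow-weighted mixing: C = (Q_r C_r + Q_w C_w)/(Q_r + Q_w)
= (30.1×2.02 + 3.12×193)/(30.1 + 3.12) = 663.0/33.22 = 19.96 mg/L.

20.0 mg/L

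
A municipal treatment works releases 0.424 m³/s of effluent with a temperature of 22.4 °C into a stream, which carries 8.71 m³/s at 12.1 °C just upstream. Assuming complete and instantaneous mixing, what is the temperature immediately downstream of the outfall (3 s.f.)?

12.6 °C

Flow-weighted mixing: C = (Q_r C_r + Q_w C_w)/(Q_r + Q_w)
= (8.71×12.1 + 0.424×22.4)/(8.71 + 0.424) = 114.9/9.134 = 12.58 °C.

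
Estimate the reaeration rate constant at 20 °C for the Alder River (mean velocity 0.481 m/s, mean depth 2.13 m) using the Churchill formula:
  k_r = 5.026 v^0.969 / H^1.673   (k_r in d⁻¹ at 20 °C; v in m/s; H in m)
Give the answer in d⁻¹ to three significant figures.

k_r = 5.026 × 0.481^0.969 / 2.13^1.673 = 5.026 × 0.4920 / 3.543 = 0.6980 d⁻¹.

k_r ≈ 0.698 d⁻¹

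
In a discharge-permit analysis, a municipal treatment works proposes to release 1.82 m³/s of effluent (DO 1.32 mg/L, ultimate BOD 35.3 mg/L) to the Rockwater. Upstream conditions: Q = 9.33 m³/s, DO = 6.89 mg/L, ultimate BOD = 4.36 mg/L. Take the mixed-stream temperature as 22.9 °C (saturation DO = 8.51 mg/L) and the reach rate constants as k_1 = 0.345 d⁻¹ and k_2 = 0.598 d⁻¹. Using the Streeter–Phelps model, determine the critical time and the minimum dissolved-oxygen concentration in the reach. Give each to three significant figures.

t_c ≈ 1.31 d; minimum DO ≈ 5.05 mg/L

Mixed DO = (9.33×6.89 + 1.82×1.32)/(9.33+1.82) = 66.69/11.15 = 5.981 mg/L.
Mixed L₀ = (9.33×4.36 + 1.82×35.3)/(11.15) = 104.9/11.15 = 9.410 mg/L.
Initial deficit D₀ = C_s − DO₀ = 8.51 − 5.981 = 2.529 mg/L.
t_c = (1/0.2530) ln[(0.598/0.345)(1 − 2.529×0.2530/(0.345×9.410))] = 3.953 × ln(1.392) = 1.306 d.
D_c = (0.345/0.598) × 9.410 × e^(−0.345×1.306) = 0.5769 × 9.410 × 0.6372 = 3.459 mg/L.
Minimum DO = 8.51 − 3.459 = 5.051 mg/L.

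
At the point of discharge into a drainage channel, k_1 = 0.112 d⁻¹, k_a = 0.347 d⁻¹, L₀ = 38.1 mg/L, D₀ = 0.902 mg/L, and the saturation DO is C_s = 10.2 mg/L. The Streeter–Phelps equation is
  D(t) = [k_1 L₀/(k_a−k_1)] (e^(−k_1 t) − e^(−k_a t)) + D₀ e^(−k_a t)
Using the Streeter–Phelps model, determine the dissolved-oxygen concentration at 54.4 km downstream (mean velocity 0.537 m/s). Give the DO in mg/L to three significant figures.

DO ≈ 5.76 mg/L

Travel time t = x/v = 54.4 km / (0.537 m/s) = 54400 m / 0.537 m/s = 101300 s = 1.172 d.
k_1 L₀/(k_a−k_1) = 0.112×38.1/(0.347−0.112) = 4.267/0.2350 = 18.16 mg/L.
e^(−k_1 t) = e^(−0.112×1.172) = 0.8769; e^(−k_a t) = e^(−0.347×1.172) = 0.6657.
D = 18.16 × (0.8769 − 0.6657) + 0.902 × 0.6657 = 3.835 + 0.6005 = 4.435 mg/L.
DO = C_s − D = 10.2 − 4.435 = 5.765 mg/L.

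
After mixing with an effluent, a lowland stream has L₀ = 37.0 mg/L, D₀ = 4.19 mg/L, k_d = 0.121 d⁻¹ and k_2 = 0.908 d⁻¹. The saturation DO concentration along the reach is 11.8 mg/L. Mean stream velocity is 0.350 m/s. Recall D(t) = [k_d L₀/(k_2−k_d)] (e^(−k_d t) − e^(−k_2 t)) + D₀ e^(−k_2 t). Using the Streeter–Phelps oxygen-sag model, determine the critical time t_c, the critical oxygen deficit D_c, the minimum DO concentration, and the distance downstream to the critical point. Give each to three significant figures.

With k_2/k_d = 7.504 and 1 − D₀(k_2−k_d)/(k_d L₀) = 0.2635,
t_c = ln(7.504 × 0.2635) / (0.908 − 0.121) = ln(1.977) / 0.7870 = 0.6816/0.7870 = 0.8660 d.
L(t_c) = L₀ e^(−k_d t_c) = 37.0 × 0.9005 = 33.32 mg/L, and at the critical point k_2 D_c = k_d L, so D_c = (0.121/0.908) × 33.32 = 4.440 mg/L.
Minimum DO = C_s − D_c = 11.8 − 4.440 = 7.360 mg/L.
x_c = v t_c = 0.350 m/s × 0.8660 d × 86400 s/d = 26190 m ≈ 26.2 km.

t_c ≈ 0.866 d; D_c ≈ 4.44 mg/L; min DO ≈ 7.36 mg/L; x_c ≈ 26.2 km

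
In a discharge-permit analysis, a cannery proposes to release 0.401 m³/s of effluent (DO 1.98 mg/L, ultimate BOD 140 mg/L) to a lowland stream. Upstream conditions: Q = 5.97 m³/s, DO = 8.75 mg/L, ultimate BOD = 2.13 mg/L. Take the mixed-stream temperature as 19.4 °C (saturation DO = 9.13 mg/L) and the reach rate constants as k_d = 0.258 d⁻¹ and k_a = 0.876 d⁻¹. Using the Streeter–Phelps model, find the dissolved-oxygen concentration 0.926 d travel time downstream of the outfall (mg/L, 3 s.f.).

DO ≈ 7.22 mg/L

Mixed DO = (5.97×8.75 + 0.401×1.98)/(5.97+0.401) = 53.03/6.371 = 8.324 mg/L.
Mixed L₀ = (5.97×2.13 + 0.401×140)/(6.371) = 68.86/6.371 = 10.81 mg/L.
Initial deficit D₀ = C_s − DO₀ = 9.13 − 8.324 = 0.8061 mg/L.
D(0.926) = [0.258×10.81/(0.876−0.258)](e^(−0.258×0.926) − e^(−0.876×0.926)) + 0.8061 e^(−0.876×0.926)
= 4.512 × (0.7875 − 0.4443) + 0.8061 × 0.4443 = 1.906 mg/L.
DO = 9.13 − 1.906 = 7.224 mg/L.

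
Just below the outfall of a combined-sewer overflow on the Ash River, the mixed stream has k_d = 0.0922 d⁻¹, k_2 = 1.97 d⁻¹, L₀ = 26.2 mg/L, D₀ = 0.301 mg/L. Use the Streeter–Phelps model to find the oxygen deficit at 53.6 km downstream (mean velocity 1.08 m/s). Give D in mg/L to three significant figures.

D ≈ 0.902 mg/L

Travel time t = x/v = 53.6 km / (1.08 m/s) = 53600 m / 1.08 m/s = 49630 s = 0.5744 d.
k_d L₀/(k_2−k_d) = 0.0922×26.2/(1.97−0.0922) = 2.416/1.878 = 1.286 mg/L.
e^(−k_d t) = e^(−0.0922×0.5744) = 0.9484; e^(−k_2 t) = e^(−1.97×0.5744) = 0.3225.
D = 1.286 × (0.9484 − 0.3225) + 0.301 × 0.3225 = 0.8052 + 0.09708 = 0.9022 mg/L.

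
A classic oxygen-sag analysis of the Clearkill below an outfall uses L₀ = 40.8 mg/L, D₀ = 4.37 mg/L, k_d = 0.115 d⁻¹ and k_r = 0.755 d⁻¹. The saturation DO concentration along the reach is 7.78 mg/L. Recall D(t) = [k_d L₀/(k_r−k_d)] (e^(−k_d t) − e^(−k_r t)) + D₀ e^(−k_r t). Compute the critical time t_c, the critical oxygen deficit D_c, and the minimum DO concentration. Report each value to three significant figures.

t_c ≈ 1.52 d; D_c ≈ 5.22 mg/L; min DO ≈ 2.56 mg/L

t_c = [1/(k_r−k_d)] ln[(k_r/k_d)(1 − D₀(k_r−k_d)/(k_d L₀))]
= [1/(0.755−0.115)] ln[(0.755/0.115)(1 − 4.37×0.6400/(0.115×40.8))]
= (1/0.6400) ln[6.565 × 0.4039] = 1.562 × ln(2.652) = 1.562 × 0.9753 = 1.524 d.
L(t_c) = L₀ e^(−k_d t_c) = 40.8 × 0.8393 = 34.24 mg/L, and at the critical point k_r D_c = k_d L, so D_c = (0.115/0.755) × 34.24 = 5.216 mg/L.
Minimum DO = C_s − D_c = 7.78 − 5.216 = 2.564 mg/L.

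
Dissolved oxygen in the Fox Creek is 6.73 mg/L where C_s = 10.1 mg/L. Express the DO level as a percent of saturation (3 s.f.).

% saturation = C/C_s × 100 = 6.73/10.1 × 100 = 66.6 %.

66.6 % saturation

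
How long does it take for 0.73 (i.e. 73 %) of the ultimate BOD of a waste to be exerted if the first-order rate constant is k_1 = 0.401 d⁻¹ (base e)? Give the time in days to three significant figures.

t ≈ 3.27 d

y/L₀ = 1 − e^(−k_1 t) = 0.73 ⇒ e^(−k_1 t) = 0.270
t = −ln(0.270) / 0.401 = 1.309 / 0.401 = 3.265 d.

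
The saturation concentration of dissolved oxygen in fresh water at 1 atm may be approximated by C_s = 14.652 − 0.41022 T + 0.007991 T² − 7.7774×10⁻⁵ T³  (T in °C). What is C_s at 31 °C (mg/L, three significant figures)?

C_s ≈ 7.30 mg/L

C_s = 14.652 − 0.41022×31 + 0.007991×31² − 7.7774×10⁻⁵×31³ = 7.298 mg/L.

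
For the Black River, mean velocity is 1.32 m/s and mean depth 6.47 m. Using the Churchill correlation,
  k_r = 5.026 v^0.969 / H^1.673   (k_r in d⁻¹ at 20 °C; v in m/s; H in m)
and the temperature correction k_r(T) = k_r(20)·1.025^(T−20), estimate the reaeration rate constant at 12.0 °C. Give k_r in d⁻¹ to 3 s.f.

k_r ≈ 0.237 d⁻¹

k_r(20) = 5.026 × 1.32^0.969 / 6.47^1.673 = 5.026 × 1.309 / 22.73 = 0.2893 d⁻¹.
k_r(12.0) = 0.2893 × 1.025^(12.0−20) = 0.2893 × 0.8207 = 0.2375 d⁻¹.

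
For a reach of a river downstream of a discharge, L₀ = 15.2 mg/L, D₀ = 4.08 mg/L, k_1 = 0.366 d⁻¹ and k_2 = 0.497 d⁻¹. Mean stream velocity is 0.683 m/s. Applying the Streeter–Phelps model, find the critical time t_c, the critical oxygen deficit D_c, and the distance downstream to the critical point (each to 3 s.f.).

t_c ≈ 1.56 d; D_c ≈ 6.31 mg/L; x_c ≈ 92.3 km

t_c = [1/(k_2−k_1)] ln[(k_2/k_1)(1 − D₀(k_2−k_1)/(k_1 L₀))]
= [1/(0.497−0.366)] ln[(0.497/0.366)(1 − 4.08×0.1310/(0.366×15.2))]
= (1/0.1310) ln[1.358 × 0.9039] = 7.634 × ln(1.227) = 7.634 × 0.2049 = 1.564 d.
L(t_c) = L₀ e^(−k_1 t_c) = 15.2 × 0.5641 = 8.574 mg/L, and at the critical point k_2 D_c = k_1 L, so D_c = (0.366/0.497) × 8.574 = 6.314 mg/L.
x_c = v t_c = 0.683 m/s × 1.564 d × 86400 s/d = 92320 m ≈ 92.3 km.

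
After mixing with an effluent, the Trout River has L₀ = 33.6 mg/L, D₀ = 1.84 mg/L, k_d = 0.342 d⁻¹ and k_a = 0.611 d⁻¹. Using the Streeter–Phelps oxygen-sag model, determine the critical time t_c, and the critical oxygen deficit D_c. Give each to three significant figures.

t_c ≈ 1.99 d; D_c ≈ 9.51 mg/L

With k_a/k_d = 1.787 and 1 − D₀(k_a−k_d)/(k_d L₀) = 0.9569,
t_c = ln(1.787 × 0.9569) / (0.611 − 0.342) = ln(1.710) / 0.2690 = 0.5363/0.2690 = 1.994 d.
L(t_c) = L₀ e^(−k_d t_c) = 33.6 × 0.5057 = 16.99 mg/L, and at the critical point k_a D_c = k_d L, so D_c = (0.342/0.611) × 16.99 = 9.511 mg/L.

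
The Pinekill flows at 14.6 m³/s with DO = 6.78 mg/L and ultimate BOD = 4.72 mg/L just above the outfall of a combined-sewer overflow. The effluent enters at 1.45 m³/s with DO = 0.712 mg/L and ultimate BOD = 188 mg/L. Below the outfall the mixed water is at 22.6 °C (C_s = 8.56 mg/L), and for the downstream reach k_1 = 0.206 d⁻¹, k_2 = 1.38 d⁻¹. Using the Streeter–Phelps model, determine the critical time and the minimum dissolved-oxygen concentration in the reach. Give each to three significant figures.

t_c ≈ 0.788 d; minimum DO ≈ 5.86 mg/L

Mixed DO = (14.6×6.78 + 1.45×0.712)/(14.6+1.45) = 100.0/16.05 = 6.232 mg/L.
Mixed L₀ = (14.6×4.72 + 1.45×188)/(16.05) = 341.5/16.05 = 21.28 mg/L.
Initial deficit D₀ = C_s − DO₀ = 8.56 − 6.232 = 2.328 mg/L.
t_c = (1/1.174) ln[(1.38/0.206)(1 − 2.328×1.174/(0.206×21.28))] = 0.8518 × ln(2.522) = 0.7878 d.
D_c = (0.206/1.38) × 21.28 × e^(−0.206×0.7878) = 0.1493 × 21.28 × 0.8502 = 2.700 mg/L.
Minimum DO = 8.56 − 2.700 = 5.860 mg/L.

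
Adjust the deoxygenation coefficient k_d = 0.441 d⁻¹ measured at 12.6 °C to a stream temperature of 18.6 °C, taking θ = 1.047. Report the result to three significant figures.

k_d(T₂) = k_d(T₁) · θ^(T₂−T₁) = 0.441 × 1.047^(18.6−12.6)
= 0.441 × 1.047^6.00 = 0.441 × 1.317 = 0.5809 d⁻¹.

k_d ≈ 0.581 d⁻¹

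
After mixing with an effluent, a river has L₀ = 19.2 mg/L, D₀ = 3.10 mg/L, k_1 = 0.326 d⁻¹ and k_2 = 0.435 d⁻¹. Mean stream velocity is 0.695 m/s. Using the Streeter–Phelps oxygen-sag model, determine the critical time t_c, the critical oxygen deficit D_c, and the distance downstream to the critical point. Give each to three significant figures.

t_c ≈ 2.14 d; D_c ≈ 7.17 mg/L; x_c ≈ 128 km

At the critical point dD/dt = 0, so k_1 L₀ e^(−k_1 t) = k_2 D. Substituting D(t) from the Streeter–Phelps equation and solving for t gives
t_c = ln[(k_2/k_1)(1 − D₀(k_2−k_1)/(k_1 L₀))] / (k_2−k_1).
Here k_2−k_1 = 0.1090 d⁻¹ and 1 − D₀(k_2−k_1)/(k_1 L₀) = 1 − 3.10×0.1090/(0.326×19.2) = 0.9460, so
t_c = ln(1.334 × 0.9460) / 0.1090 = 0.2330 / 0.1090 = 2.137 d.
L(t_c) = L₀ e^(−k_1 t_c) = 19.2 × 0.4982 = 9.566 mg/L, and at the critical point k_2 D_c = k_1 L, so D_c = (0.326/0.435) × 9.566 = 7.169 mg/L.
x_c = v t_c = 0.695 m/s × 2.137 d × 86400 s/d = 128300 m ≈ 128 km.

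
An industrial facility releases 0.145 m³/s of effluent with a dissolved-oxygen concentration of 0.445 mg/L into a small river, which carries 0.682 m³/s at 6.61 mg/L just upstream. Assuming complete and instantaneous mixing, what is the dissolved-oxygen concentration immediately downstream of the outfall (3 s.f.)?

5.53 mg/L

Flow-weighted mixing: C = (Q_r C_r + Q_w C_w)/(Q_r + Q_w)
= (0.682×6.61 + 0.145×0.445)/(0.682 + 0.145) = 4.573/0.8270 = 5.529 mg/L.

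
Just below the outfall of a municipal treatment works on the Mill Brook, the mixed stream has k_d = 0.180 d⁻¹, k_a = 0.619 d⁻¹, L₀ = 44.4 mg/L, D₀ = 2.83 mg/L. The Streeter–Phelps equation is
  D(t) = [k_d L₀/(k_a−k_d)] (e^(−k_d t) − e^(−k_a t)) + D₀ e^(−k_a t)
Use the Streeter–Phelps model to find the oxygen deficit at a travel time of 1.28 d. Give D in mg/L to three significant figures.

D ≈ 7.50 mg/L

k_d L₀/(k_a−k_d) = 0.180×44.4/(0.619−0.180) = 7.992/0.4390 = 18.21 mg/L.
e^(−k_d t) = e^(−0.180×1.280) = 0.7942; e^(−k_a t) = e^(−0.619×1.280) = 0.4528.
D = 18.21 × (0.7942 − 0.4528) + 2.83 × 0.4528 = 6.216 + 1.281 = 7.497 mg/L.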